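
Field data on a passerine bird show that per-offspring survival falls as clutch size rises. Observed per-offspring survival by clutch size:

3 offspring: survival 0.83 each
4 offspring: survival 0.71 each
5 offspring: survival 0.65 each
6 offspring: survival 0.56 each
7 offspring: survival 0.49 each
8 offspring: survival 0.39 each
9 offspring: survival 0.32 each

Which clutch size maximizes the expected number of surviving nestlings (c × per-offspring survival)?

7

Expected surviving nestlings = c × s(c):
  c=3: 3 × 0.83 = 2.490
  c=4: 4 × 0.71 = 2.840
  c=5: 5 × 0.65 = 3.250
  c=6: 6 × 0.56 = 3.360
  c=7: 7 × 0.49 = 3.430
  c=8: 8 × 0.39 = 3.120
  c=9: 9 × 0.32 = 2.880
Maximum at c = 7 (3.430 surviving nestlings).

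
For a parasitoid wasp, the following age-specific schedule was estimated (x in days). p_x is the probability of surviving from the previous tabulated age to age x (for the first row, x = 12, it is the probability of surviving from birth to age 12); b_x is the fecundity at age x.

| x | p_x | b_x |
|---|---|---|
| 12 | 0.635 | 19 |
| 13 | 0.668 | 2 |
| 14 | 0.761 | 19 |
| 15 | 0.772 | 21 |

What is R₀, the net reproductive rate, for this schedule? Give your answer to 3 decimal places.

Survivorship from birth: l_x = p_12·p_13·…·p_x.
  l_12 = 0.63500
  l_13 = 0.42418
  l_14 = 0.32280
  l_15 = 0.24920
R₀ = Σ l_x b_x:
  age 12: 0.63500 × 19 = 12.0650
  age 13: 0.42418 × 2 = 0.8484
  age 14: 0.32280 × 19 = 6.1332
  age 15: 0.24920 × 21 = 5.2332
R₀ = 12.0650 + 0.8484 + 6.1332 + 5.2332 = 24.2798

24.280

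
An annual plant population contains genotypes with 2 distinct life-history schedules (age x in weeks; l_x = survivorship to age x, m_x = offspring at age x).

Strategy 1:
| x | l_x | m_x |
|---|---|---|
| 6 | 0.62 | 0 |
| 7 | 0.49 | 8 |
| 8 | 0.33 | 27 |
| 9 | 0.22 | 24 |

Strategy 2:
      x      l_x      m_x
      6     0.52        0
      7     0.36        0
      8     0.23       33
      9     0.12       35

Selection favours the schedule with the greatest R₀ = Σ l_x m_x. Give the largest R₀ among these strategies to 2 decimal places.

18.11

Strategy 1: R₀ = 0.62×0 + 0.49×8 + 0.33×27 + 0.22×24 = 18.1100
Strategy 2: R₀ = 0.52×0 + 0.36×0 + 0.23×33 + 0.12×35 = 11.7900
Highest R₀: strategy 1 with 18.1100.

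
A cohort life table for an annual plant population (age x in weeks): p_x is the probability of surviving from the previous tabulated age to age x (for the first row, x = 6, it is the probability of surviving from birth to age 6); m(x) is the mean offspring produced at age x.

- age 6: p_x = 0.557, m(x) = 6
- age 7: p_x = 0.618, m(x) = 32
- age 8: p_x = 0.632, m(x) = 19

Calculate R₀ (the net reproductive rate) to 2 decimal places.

18.49

Survivorship from birth: l_x = p_6·p_7·…·p_x.
  l_6 = 0.55700
  l_7 = 0.34423
  l_8 = 0.21755
R₀ = Σ l_x m(x):
  age 6: 0.55700 × 6 = 3.3420
  age 7: 0.34423 × 32 = 11.0154
  age 8: 0.21755 × 19 = 4.1334
R₀ = 3.3420 + 11.0154 + 4.1334 = 18.4908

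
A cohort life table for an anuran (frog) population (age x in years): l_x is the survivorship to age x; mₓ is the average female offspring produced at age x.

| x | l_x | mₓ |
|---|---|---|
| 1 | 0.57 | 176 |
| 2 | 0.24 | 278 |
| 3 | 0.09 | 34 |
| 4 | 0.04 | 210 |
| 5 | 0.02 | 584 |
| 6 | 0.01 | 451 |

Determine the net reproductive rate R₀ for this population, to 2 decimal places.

194.69

R₀ = Σ l_x mₓ:
  age 1: 0.57 × 176 = 100.3200
  age 2: 0.24 × 278 = 66.7200
  age 3: 0.09 × 34 = 3.0600
  age 4: 0.04 × 210 = 8.4000
  age 5: 0.02 × 584 = 11.6800
  age 6: 0.01 × 451 = 4.5100
R₀ = 100.3200 + 66.7200 + 3.0600 + 8.4000 + 11.6800 + 4.5100 = 194.6900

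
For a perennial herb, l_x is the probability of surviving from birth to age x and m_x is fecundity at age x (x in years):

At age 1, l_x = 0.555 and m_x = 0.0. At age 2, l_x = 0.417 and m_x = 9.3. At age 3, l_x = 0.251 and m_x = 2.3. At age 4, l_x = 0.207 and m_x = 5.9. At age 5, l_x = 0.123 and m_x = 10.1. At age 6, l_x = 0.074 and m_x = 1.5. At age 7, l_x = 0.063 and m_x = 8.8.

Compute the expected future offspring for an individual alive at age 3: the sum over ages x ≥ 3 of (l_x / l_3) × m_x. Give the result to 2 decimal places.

14.77

l_3 = 0.251. Conditional survival from age 3 to x is l_x / l_3.
  x=3: (0.251/0.251) × 2.3 = 2.3000
  x=4: (0.207/0.251) × 5.9 = 4.8657
  x=5: (0.123/0.251) × 10.1 = 4.9494
  x=6: (0.074/0.251) × 1.5 = 0.4422
  x=7: (0.063/0.251) × 8.8 = 2.2088
Sum = 2.3000 + 4.8657 + 4.9494 + 0.4422 + 2.2088 = 14.7661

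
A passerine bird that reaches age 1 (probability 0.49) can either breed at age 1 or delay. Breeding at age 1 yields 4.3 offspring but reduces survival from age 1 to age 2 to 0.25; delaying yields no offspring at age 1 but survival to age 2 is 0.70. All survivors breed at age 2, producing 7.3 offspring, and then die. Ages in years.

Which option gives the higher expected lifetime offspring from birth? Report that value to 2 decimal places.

breed at age 1: R₀ = 0.49 × (4.3 + 0.25 × 7.3) = 0.49 × 6.1250 = 3.0012
delay to age 2: R₀ = 0.49 × (0.70 × 7.3) = 0.49 × 5.1100 = 2.5039
Higher: breed at age 1 (3.0012).

3.00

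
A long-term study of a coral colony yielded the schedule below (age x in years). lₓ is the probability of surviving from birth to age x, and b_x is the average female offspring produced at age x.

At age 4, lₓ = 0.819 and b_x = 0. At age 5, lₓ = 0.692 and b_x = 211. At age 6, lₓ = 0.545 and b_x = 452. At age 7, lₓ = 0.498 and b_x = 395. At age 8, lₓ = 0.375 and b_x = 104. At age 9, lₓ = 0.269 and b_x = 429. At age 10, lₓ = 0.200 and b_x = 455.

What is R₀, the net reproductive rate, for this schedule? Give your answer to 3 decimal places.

834.463

R₀ = Σ lₓ b_x:
  age 4: 0.819 × 0 = 0.0000
  age 5: 0.692 × 211 = 146.0120
  age 6: 0.545 × 452 = 246.3400
  age 7: 0.498 × 395 = 196.7100
  age 8: 0.375 × 104 = 39.0000
  age 9: 0.269 × 429 = 115.4010
  age 10: 0.200 × 455 = 91.0000
R₀ = 0.0000 + 146.0120 + 246.3400 + 196.7100 + 39.0000 + 115.4010 + 91.0000 = 834.4630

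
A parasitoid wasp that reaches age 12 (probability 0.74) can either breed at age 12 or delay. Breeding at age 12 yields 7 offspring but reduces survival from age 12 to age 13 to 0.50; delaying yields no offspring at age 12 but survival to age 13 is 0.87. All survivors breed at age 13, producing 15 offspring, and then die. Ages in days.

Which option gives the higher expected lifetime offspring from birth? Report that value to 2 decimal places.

10.73

breed at age 12: R₀ = 0.74 × (7 + 0.50 × 15) = 0.74 × 14.5000 = 10.7300
delay to age 13: R₀ = 0.74 × (0.87 × 15) = 0.74 × 13.0500 = 9.6570
Higher: breed at age 12 (10.7300).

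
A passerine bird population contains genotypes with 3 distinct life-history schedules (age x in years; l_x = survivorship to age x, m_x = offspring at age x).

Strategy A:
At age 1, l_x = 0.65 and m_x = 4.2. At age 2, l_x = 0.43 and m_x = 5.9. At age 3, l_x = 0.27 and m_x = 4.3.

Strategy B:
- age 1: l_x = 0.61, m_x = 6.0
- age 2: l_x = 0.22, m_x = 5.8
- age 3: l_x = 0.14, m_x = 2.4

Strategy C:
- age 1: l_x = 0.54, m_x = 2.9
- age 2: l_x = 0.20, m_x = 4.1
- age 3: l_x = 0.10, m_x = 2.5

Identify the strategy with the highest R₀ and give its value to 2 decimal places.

6.43

Strategy A: R₀ = 0.65×4.2 + 0.43×5.9 + 0.27×4.3 = 6.4280
Strategy B: R₀ = 0.61×6.0 + 0.22×5.8 + 0.14×2.4 = 5.2720
Strategy C: R₀ = 0.54×2.9 + 0.20×4.1 + 0.10×2.5 = 2.6360
Highest R₀: strategy A with 6.4280.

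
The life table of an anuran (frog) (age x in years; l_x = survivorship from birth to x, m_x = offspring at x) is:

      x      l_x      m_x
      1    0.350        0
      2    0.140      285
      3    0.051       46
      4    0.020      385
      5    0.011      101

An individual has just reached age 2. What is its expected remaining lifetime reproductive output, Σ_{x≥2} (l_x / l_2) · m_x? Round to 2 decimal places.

364.69

l_2 = 0.140. Conditional survival from age 2 to x is l_x / l_2.
  x=2: (0.140/0.140) × 285 = 285.0000
  x=3: (0.051/0.140) × 46 = 16.7571
  x=4: (0.020/0.140) × 385 = 55.0000
  x=5: (0.011/0.140) × 101 = 7.9357
Sum = 285.0000 + 16.7571 + 55.0000 + 7.9357 = 364.6929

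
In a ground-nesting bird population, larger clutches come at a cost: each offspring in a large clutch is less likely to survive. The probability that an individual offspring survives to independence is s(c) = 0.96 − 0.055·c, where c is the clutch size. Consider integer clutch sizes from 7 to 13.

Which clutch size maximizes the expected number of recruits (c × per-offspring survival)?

9

Expected recruits = c × s(c):
  c=7: 7 × 0.575 = 4.025
  c=8: 8 × 0.520 = 4.160
  c=9: 9 × 0.465 = 4.185
  c=10: 10 × 0.410 = 4.100
  c=11: 11 × 0.355 = 3.905
  c=12: 12 × 0.300 = 3.600
  c=13: 13 × 0.245 = 3.185
Maximum at c = 9 (4.185 recruits).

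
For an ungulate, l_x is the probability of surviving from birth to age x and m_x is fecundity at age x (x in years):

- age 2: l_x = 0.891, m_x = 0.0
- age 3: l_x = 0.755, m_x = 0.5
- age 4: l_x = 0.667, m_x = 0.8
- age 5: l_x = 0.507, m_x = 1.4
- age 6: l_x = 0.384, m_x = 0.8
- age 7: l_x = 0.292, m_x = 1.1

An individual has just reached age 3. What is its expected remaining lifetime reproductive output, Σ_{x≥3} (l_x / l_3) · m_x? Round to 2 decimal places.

l_3 = 0.755. Conditional survival from age 3 to x is l_x / l_3.
  x=3: (0.755/0.755) × 0.5 = 0.5000
  x=4: (0.667/0.755) × 0.8 = 0.7068
  x=5: (0.507/0.755) × 1.4 = 0.9401
  x=6: (0.384/0.755) × 0.8 = 0.4069
  x=7: (0.292/0.755) × 1.1 = 0.4254
Sum = 0.5000 + 0.7068 + 0.9401 + 0.4069 + 0.4254 = 2.9792

2.98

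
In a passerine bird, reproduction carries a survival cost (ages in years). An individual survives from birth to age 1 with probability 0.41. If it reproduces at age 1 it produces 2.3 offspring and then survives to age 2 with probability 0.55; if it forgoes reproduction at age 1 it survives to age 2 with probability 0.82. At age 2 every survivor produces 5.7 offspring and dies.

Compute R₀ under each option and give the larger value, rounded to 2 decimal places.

2.23

breed at age 1: R₀ = 0.41 × (2.3 + 0.55 × 5.7) = 0.41 × 5.4350 = 2.2284
delay to age 2: R₀ = 0.41 × (0.82 × 5.7) = 0.41 × 4.6740 = 1.9163
Higher: breed at age 1 (2.2284).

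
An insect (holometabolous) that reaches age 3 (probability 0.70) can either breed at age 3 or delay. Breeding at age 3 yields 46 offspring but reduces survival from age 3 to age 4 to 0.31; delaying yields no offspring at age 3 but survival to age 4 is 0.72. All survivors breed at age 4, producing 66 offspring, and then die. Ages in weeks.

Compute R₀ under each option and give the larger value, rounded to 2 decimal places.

breed at age 3: R₀ = 0.70 × (46 + 0.31 × 66) = 0.70 × 66.4600 = 46.5220
delay to age 4: R₀ = 0.70 × (0.72 × 66) = 0.70 × 47.5200 = 33.2640
Higher: breed at age 3 (46.5220).

46.52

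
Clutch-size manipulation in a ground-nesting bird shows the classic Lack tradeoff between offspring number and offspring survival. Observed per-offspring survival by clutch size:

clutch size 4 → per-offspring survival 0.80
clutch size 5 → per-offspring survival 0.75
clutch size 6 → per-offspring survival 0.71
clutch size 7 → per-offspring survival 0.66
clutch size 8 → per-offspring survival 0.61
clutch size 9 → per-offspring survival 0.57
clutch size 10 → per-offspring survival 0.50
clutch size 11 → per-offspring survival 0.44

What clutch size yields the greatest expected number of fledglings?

Expected fledglings = c × s(c):
  c=4: 4 × 0.80 = 3.200
  c=5: 5 × 0.75 = 3.750
  c=6: 6 × 0.71 = 4.260
  c=7: 7 × 0.66 = 4.620
  c=8: 8 × 0.61 = 4.880
  c=9: 9 × 0.57 = 5.130
  c=10: 10 × 0.50 = 5.000
  c=11: 11 × 0.44 = 4.840
Maximum at c = 9 (5.130 fledglings).

9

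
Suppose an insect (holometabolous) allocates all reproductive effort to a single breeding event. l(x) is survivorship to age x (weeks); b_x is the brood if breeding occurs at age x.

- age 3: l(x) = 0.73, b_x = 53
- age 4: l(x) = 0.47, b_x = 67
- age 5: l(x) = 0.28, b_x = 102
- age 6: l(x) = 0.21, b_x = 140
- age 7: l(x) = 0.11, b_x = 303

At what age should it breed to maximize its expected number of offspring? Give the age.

3

Expected offspring if breeding at age x = l(x) × b_x:
  age 3: 0.73 × 53 = 38.690
  age 4: 0.47 × 67 = 31.490
  age 5: 0.28 × 102 = 28.560
  age 6: 0.21 × 140 = 29.400
  age 7: 0.11 × 303 = 33.330
Maximum at age 3 (38.690).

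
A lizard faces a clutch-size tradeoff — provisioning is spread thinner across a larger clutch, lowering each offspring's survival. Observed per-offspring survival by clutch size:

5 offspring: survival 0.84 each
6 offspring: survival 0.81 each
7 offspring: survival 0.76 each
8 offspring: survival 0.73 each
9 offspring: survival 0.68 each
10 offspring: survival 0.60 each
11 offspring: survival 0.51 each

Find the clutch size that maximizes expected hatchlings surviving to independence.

9

Expected hatchlings surviving to independence = c × s(c):
  c=5: 5 × 0.84 = 4.200
  c=6: 6 × 0.81 = 4.860
  c=7: 7 × 0.76 = 5.320
  c=8: 8 × 0.73 = 5.840
  c=9: 9 × 0.68 = 6.120
  c=10: 10 × 0.60 = 6.000
  c=11: 11 × 0.51 = 5.610
Maximum at c = 9 (6.120 hatchlings surviving to independence).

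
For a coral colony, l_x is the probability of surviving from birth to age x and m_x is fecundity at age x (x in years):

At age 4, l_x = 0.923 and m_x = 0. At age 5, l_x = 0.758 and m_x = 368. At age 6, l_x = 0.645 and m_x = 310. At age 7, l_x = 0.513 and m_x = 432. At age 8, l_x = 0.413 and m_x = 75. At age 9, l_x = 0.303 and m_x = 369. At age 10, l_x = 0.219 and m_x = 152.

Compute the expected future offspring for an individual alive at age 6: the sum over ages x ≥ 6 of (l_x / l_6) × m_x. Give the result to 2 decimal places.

926.57

l_6 = 0.645. Conditional survival from age 6 to x is l_x / l_6.
  x=6: (0.645/0.645) × 310 = 310.0000
  x=7: (0.513/0.645) × 432 = 343.5907
  x=8: (0.413/0.645) × 75 = 48.0233
  x=9: (0.303/0.645) × 369 = 173.3442
  x=10: (0.219/0.645) × 152 = 51.6093
Sum = 310.0000 + 343.5907 + 48.0233 + 173.3442 + 51.6093 = 926.5674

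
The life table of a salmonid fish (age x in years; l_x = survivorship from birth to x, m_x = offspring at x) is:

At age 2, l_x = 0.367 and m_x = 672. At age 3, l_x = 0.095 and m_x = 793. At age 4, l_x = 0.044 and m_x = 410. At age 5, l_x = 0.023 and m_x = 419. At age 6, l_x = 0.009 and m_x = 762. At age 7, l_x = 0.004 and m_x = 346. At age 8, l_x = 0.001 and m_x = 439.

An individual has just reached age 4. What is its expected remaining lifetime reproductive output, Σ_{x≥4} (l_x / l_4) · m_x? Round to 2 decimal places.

l_4 = 0.044. Conditional survival from age 4 to x is l_x / l_4.
  x=4: (0.044/0.044) × 410 = 410.0000
  x=5: (0.023/0.044) × 419 = 219.0227
  x=6: (0.009/0.044) × 762 = 155.8636
  x=7: (0.004/0.044) × 346 = 31.4545
  x=8: (0.001/0.044) × 439 = 9.9773
Sum = 410.0000 + 219.0227 + 155.8636 + 31.4545 + 9.9773 = 826.3182

826.32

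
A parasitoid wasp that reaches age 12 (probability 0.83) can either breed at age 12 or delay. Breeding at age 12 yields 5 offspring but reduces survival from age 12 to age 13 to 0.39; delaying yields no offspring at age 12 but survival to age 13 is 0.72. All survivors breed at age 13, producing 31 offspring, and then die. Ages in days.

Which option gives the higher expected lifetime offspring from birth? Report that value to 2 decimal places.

breed at age 12: R₀ = 0.83 × (5 + 0.39 × 31) = 0.83 × 17.0900 = 14.1847
delay to age 13: R₀ = 0.83 × (0.72 × 31) = 0.83 × 22.3200 = 18.5256
Higher: delay to age 13 (18.5256).

18.53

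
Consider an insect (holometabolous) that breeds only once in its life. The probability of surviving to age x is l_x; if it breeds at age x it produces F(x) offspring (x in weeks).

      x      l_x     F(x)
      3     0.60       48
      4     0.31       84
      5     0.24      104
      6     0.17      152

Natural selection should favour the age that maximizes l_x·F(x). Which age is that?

3

Expected offspring if breeding at age x = l_x × F(x):
  age 3: 0.60 × 48 = 28.800
  age 4: 0.31 × 84 = 26.040
  age 5: 0.24 × 104 = 24.960
  age 6: 0.17 × 152 = 25.840
Maximum at age 3 (28.800).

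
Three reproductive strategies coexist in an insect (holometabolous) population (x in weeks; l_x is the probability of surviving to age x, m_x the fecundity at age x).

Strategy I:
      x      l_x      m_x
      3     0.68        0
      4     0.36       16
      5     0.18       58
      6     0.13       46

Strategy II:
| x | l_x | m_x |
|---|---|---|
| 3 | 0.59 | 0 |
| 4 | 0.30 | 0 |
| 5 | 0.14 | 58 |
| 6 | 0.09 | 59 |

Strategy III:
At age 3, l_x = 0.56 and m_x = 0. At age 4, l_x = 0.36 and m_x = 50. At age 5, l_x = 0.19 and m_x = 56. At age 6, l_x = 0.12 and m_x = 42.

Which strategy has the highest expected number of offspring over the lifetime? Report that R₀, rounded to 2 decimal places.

33.68

Strategy I: R₀ = 0.68×0 + 0.36×16 + 0.18×58 + 0.13×46 = 22.1800
Strategy II: R₀ = 0.59×0 + 0.30×0 + 0.14×58 + 0.09×59 = 13.4300
Strategy III: R₀ = 0.56×0 + 0.36×50 + 0.19×56 + 0.12×42 = 33.6800
Highest R₀: strategy III with 33.6800.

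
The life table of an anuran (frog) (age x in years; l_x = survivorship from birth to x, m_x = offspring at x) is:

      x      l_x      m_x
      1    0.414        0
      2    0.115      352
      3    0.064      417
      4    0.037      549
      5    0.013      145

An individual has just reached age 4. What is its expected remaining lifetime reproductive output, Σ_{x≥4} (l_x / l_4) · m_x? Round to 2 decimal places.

l_4 = 0.037. Conditional survival from age 4 to x is l_x / l_4.
  x=4: (0.037/0.037) × 549 = 549.0000
  x=5: (0.013/0.037) × 145 = 50.9459
Sum = 549.0000 + 50.9459 = 599.9459

599.95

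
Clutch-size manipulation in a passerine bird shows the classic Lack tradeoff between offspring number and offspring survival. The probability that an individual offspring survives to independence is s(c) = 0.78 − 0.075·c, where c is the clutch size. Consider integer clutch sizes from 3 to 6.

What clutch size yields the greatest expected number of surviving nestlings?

5

Expected surviving nestlings = c × s(c):
  c=3: 3 × 0.555 = 1.665
  c=4: 4 × 0.480 = 1.920
  c=5: 5 × 0.405 = 2.025
  c=6: 6 × 0.330 = 1.980
Maximum at c = 5 (2.025 surviving nestlings).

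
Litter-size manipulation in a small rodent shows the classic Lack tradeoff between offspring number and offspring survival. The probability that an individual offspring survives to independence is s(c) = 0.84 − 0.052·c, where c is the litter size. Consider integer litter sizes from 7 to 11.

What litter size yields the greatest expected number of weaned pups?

8

Expected weaned pups = c × s(c):
  c=7: 7 × 0.476 = 3.332
  c=8: 8 × 0.424 = 3.392
  c=9: 9 × 0.372 = 3.348
  c=10: 10 × 0.320 = 3.200
  c=11: 11 × 0.268 = 2.948
Maximum at c = 8 (3.392 weaned pups).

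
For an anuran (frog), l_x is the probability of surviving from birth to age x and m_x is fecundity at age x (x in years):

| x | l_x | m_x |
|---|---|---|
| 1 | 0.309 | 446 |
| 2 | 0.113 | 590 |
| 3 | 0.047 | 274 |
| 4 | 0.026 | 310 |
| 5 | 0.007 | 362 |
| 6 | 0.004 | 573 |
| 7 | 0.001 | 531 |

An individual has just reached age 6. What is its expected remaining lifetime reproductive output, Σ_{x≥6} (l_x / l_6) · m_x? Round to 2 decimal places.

l_6 = 0.004. Conditional survival from age 6 to x is l_x / l_6.
  x=6: (0.004/0.004) × 573 = 573.0000
  x=7: (0.001/0.004) × 531 = 132.7500
Sum = 573.0000 + 132.7500 = 705.7500

705.75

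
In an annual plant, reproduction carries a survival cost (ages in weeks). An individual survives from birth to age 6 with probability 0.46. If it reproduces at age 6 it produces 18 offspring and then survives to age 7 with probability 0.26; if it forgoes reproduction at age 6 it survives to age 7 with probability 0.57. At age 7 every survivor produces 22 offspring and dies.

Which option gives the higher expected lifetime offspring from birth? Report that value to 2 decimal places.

10.91

breed at age 6: R₀ = 0.46 × (18 + 0.26 × 22) = 0.46 × 23.7200 = 10.9112
delay to age 7: R₀ = 0.46 × (0.57 × 22) = 0.46 × 12.5400 = 5.7684
Higher: breed at age 6 (10.9112).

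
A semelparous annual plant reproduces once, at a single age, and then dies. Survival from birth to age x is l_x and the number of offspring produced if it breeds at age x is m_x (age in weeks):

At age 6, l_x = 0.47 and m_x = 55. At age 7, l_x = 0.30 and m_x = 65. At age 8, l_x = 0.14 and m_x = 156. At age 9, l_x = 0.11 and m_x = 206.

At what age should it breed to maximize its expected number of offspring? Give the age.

6

Expected offspring if breeding at age x = l_x × m_x:
  age 6: 0.47 × 55 = 25.850
  age 7: 0.30 × 65 = 19.500
  age 8: 0.14 × 156 = 21.840
  age 9: 0.11 × 206 = 22.660
Maximum at age 6 (25.850).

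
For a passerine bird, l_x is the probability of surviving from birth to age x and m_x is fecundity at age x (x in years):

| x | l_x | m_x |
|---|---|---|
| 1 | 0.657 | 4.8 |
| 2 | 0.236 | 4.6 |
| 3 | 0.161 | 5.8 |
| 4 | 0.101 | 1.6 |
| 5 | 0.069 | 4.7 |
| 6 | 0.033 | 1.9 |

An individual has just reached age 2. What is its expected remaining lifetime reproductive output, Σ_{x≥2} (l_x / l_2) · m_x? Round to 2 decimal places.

10.88

l_2 = 0.236. Conditional survival from age 2 to x is l_x / l_2.
  x=2: (0.236/0.236) × 4.6 = 4.6000
  x=3: (0.161/0.236) × 5.8 = 3.9568
  x=4: (0.101/0.236) × 1.6 = 0.6847
  x=5: (0.069/0.236) × 4.7 = 1.3742
  x=6: (0.033/0.236) × 1.9 = 0.2657
Sum = 4.6000 + 3.9568 + 0.6847 + 1.3742 + 0.2657 = 10.8814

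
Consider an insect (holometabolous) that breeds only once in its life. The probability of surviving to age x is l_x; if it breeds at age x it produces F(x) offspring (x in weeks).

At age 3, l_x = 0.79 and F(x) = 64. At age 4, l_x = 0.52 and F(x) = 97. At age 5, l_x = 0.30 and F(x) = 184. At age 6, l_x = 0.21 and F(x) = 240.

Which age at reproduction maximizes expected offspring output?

5

Expected offspring if breeding at age x = l_x × F(x):
  age 3: 0.79 × 64 = 50.560
  age 4: 0.52 × 97 = 50.440
  age 5: 0.30 × 184 = 55.200
  age 6: 0.21 × 240 = 50.400
Maximum at age 5 (55.200).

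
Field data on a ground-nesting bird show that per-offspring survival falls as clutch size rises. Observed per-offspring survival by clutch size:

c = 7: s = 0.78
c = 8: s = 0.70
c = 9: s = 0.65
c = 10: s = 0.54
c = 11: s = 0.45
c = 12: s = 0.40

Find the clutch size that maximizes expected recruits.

9

Expected recruits = c × s(c):
  c=7: 7 × 0.78 = 5.460
  c=8: 8 × 0.70 = 5.600
  c=9: 9 × 0.65 = 5.850
  c=10: 10 × 0.54 = 5.400
  c=11: 11 × 0.45 = 4.950
  c=12: 12 × 0.40 = 4.800
Maximum at c = 9 (5.850 recruits).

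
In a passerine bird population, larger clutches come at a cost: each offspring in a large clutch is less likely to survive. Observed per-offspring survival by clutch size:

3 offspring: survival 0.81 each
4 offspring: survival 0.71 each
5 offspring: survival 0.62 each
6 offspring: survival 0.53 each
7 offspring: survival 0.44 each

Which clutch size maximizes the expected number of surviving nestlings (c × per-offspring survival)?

Expected surviving nestlings = c × s(c):
  c=3: 3 × 0.81 = 2.430
  c=4: 4 × 0.71 = 2.840
  c=5: 5 × 0.62 = 3.100
  c=6: 6 × 0.53 = 3.180
  c=7: 7 × 0.44 = 3.080
Maximum at c = 6 (3.180 surviving nestlings).

6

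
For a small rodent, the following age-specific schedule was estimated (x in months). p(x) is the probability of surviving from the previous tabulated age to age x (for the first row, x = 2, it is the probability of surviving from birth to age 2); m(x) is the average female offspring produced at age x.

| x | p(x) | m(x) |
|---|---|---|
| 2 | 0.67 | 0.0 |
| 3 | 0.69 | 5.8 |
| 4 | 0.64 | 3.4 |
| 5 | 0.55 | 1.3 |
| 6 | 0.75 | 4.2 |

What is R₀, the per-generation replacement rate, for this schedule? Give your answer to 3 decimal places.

Survivorship from birth: l_x = p_2·p_3·…·p_x.
  l_2 = 0.67000
  l_3 = 0.46230
  l_4 = 0.29587
  l_5 = 0.16273
  l_6 = 0.12205
R₀ = Σ l_x m(x):
  age 2: 0.67000 × 0.0 = 0.0000
  age 3: 0.46230 × 5.8 = 2.6813
  age 4: 0.29587 × 3.4 = 1.0060
  age 5: 0.16273 × 1.3 = 0.2115
  age 6: 0.12205 × 4.2 = 0.5126
R₀ = 0.0000 + 2.6813 + 1.0060 + 0.2115 + 0.5126 = 4.4115

4.411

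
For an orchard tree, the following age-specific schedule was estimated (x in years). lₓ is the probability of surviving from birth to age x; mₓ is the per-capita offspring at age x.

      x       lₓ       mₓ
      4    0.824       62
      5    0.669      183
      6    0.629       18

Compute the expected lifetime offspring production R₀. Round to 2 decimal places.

R₀ = Σ lₓ mₓ:
  age 4: 0.824 × 62 = 51.0880
  age 5: 0.669 × 183 = 122.4270
  age 6: 0.629 × 18 = 11.3220
R₀ = 51.0880 + 122.4270 + 11.3220 = 184.8370

184.84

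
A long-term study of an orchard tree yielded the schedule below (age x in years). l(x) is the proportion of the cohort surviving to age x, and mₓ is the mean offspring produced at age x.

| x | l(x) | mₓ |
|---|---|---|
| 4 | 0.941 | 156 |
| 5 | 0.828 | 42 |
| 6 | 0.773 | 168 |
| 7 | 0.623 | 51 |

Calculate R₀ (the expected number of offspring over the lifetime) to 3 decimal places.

R₀ = Σ l(x) mₓ:
  age 4: 0.941 × 156 = 146.7960
  age 5: 0.828 × 42 = 34.7760
  age 6: 0.773 × 168 = 129.8640
  age 7: 0.623 × 51 = 31.7730
R₀ = 146.7960 + 34.7760 + 129.8640 + 31.7730 = 343.2090

343.209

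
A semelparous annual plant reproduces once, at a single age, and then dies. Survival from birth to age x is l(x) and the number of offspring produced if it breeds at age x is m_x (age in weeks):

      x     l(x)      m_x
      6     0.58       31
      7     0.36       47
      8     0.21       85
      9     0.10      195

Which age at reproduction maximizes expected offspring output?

9

Expected offspring if breeding at age x = l(x) × m_x:
  age 6: 0.58 × 31 = 17.980
  age 7: 0.36 × 47 = 16.920
  age 8: 0.21 × 85 = 17.850
  age 9: 0.10 × 195 = 19.500
Maximum at age 9 (19.500).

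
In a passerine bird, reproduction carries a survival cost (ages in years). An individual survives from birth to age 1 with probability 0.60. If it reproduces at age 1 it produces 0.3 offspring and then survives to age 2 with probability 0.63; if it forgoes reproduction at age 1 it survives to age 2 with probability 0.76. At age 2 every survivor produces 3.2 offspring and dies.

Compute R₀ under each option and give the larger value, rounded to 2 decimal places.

1.46

breed at age 1: R₀ = 0.60 × (0.3 + 0.63 × 3.2) = 0.60 × 2.3160 = 1.3896
delay to age 2: R₀ = 0.60 × (0.76 × 3.2) = 0.60 × 2.4320 = 1.4592
Higher: delay to age 2 (1.4592).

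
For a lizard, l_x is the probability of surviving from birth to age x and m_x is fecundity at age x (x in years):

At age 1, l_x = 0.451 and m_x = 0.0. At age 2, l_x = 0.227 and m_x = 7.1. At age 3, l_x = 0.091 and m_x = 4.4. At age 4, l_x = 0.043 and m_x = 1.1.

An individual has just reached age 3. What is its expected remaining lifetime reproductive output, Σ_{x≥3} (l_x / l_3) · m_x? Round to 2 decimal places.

l_3 = 0.091. Conditional survival from age 3 to x is l_x / l_3.
  x=3: (0.091/0.091) × 4.4 = 4.4000
  x=4: (0.043/0.091) × 1.1 = 0.5198
Sum = 4.4000 + 0.5198 = 4.9198

4.92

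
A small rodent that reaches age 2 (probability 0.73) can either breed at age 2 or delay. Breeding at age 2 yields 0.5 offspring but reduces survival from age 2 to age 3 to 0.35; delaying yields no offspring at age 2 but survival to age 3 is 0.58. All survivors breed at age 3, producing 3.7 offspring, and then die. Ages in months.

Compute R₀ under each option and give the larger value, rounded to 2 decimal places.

1.57

breed at age 2: R₀ = 0.73 × (0.5 + 0.35 × 3.7) = 0.73 × 1.7950 = 1.3103
delay to age 3: R₀ = 0.73 × (0.58 × 3.7) = 0.73 × 2.1460 = 1.5666
Higher: delay to age 3 (1.5666).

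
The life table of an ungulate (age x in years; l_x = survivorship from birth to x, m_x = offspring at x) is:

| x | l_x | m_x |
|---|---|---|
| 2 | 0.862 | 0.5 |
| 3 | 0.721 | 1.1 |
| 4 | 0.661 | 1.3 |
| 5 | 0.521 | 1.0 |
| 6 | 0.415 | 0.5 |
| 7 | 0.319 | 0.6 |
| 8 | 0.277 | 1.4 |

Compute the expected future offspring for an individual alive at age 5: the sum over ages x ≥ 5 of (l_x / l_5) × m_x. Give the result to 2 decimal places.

2.51

l_5 = 0.521. Conditional survival from age 5 to x is l_x / l_5.
  x=5: (0.521/0.521) × 1.0 = 1.0000
  x=6: (0.415/0.521) × 0.5 = 0.3983
  x=7: (0.319/0.521) × 0.6 = 0.3674
  x=8: (0.277/0.521) × 1.4 = 0.7443
Sum = 1.0000 + 0.3983 + 0.3674 + 0.7443 = 2.5100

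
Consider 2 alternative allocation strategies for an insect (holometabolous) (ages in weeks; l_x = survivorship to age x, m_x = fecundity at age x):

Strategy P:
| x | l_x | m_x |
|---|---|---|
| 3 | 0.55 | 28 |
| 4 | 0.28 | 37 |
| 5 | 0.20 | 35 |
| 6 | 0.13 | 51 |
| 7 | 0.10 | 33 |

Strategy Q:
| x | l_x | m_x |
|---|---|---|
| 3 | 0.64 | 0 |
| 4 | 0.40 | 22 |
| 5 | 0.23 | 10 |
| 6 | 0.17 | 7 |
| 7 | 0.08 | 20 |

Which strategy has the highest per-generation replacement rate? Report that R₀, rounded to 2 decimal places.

42.69

Strategy P: R₀ = 0.55×28 + 0.28×37 + 0.20×35 + 0.13×51 + 0.10×33 = 42.6900
Strategy Q: R₀ = 0.64×0 + 0.40×22 + 0.23×10 + 0.17×7 + 0.08×20 = 13.8900
Highest R₀: strategy P with 42.6900.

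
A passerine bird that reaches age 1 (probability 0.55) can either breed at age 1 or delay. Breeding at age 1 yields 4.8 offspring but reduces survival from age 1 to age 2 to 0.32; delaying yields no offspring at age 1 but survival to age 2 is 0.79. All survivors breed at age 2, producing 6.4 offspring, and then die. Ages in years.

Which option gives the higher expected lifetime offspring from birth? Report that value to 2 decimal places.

3.77

breed at age 1: R₀ = 0.55 × (4.8 + 0.32 × 6.4) = 0.55 × 6.8480 = 3.7664
delay to age 2: R₀ = 0.55 × (0.79 × 6.4) = 0.55 × 5.0560 = 2.7808
Higher: breed at age 1 (3.7664).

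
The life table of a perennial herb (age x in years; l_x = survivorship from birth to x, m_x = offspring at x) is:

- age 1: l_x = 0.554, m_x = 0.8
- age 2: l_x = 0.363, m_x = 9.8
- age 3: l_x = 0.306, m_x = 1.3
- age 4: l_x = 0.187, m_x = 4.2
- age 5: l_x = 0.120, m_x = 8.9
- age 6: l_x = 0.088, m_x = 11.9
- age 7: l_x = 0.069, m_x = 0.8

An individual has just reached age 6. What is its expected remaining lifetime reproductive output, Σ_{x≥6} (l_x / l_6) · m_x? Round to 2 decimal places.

12.53

l_6 = 0.088. Conditional survival from age 6 to x is l_x / l_6.
  x=6: (0.088/0.088) × 11.9 = 11.9000
  x=7: (0.069/0.088) × 0.8 = 0.6273
Sum = 11.9000 + 0.6273 = 12.5273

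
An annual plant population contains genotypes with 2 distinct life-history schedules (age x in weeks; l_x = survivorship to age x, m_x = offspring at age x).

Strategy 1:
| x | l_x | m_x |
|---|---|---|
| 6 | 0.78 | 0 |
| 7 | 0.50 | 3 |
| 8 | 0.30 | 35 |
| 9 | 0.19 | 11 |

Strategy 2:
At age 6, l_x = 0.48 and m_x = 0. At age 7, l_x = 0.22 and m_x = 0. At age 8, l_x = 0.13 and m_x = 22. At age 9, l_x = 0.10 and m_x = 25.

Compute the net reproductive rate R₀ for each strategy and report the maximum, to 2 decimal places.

14.09

Strategy 1: R₀ = 0.78×0 + 0.50×3 + 0.30×35 + 0.19×11 = 14.0900
Strategy 2: R₀ = 0.48×0 + 0.22×0 + 0.13×22 + 0.10×25 = 5.3600
Highest R₀: strategy 1 with 14.0900.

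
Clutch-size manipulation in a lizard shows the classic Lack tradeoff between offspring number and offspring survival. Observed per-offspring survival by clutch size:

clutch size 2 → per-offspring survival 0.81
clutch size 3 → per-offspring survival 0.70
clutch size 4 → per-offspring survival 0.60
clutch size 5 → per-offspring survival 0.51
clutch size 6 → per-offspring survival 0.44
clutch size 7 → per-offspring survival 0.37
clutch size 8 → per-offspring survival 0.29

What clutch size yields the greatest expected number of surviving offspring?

6

Expected surviving offspring = c × s(c):
  c=2: 2 × 0.81 = 1.620
  c=3: 3 × 0.70 = 2.100
  c=4: 4 × 0.60 = 2.400
  c=5: 5 × 0.51 = 2.550
  c=6: 6 × 0.44 = 2.640
  c=7: 7 × 0.37 = 2.590
  c=8: 8 × 0.29 = 2.320
Maximum at c = 6 (2.640 surviving offspring).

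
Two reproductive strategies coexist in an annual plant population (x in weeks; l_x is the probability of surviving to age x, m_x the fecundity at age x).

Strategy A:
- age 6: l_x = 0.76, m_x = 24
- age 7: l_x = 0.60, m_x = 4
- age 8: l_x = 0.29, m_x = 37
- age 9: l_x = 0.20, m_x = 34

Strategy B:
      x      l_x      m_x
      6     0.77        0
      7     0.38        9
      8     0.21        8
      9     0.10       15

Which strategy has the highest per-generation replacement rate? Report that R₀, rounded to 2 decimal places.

38.17

Strategy A: R₀ = 0.76×24 + 0.60×4 + 0.29×37 + 0.20×34 = 38.1700
Strategy B: R₀ = 0.77×0 + 0.38×9 + 0.21×8 + 0.10×15 = 6.6000
Highest R₀: strategy A with 38.1700.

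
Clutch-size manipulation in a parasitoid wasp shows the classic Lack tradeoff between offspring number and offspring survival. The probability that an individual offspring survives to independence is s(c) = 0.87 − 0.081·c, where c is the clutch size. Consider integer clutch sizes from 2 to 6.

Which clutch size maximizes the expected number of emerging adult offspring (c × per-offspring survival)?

5

Expected emerging adult offspring = c × s(c):
  c=2: 2 × 0.708 = 1.416
  c=3: 3 × 0.627 = 1.881
  c=4: 4 × 0.546 = 2.184
  c=5: 5 × 0.465 = 2.325
  c=6: 6 × 0.384 = 2.304
Maximum at c = 5 (2.325 emerging adult offspring).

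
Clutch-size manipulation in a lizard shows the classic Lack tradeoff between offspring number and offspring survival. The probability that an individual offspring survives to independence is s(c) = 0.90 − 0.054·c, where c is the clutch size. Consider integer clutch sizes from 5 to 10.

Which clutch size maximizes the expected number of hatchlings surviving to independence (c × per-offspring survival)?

8

Expected hatchlings surviving to independence = c × s(c):
  c=5: 5 × 0.630 = 3.150
  c=6: 6 × 0.576 = 3.456
  c=7: 7 × 0.522 = 3.654
  c=8: 8 × 0.468 = 3.744
  c=9: 9 × 0.414 = 3.726
  c=10: 10 × 0.360 = 3.600
Maximum at c = 8 (3.744 hatchlings surviving to independence).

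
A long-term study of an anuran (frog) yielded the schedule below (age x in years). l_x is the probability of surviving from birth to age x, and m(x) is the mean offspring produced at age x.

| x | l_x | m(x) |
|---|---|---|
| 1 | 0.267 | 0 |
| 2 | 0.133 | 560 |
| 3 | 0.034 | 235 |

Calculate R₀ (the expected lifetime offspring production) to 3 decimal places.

R₀ = Σ l_x m(x):
  age 1: 0.267 × 0 = 0.0000
  age 2: 0.133 × 560 = 74.4800
  age 3: 0.034 × 235 = 7.9900
R₀ = 0.0000 + 74.4800 + 7.9900 = 82.4700

82.470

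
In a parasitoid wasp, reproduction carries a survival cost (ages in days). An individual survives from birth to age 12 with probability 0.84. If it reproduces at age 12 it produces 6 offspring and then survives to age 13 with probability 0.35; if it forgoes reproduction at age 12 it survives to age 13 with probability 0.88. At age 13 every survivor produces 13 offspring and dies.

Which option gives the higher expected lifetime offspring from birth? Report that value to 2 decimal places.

9.61

breed at age 12: R₀ = 0.84 × (6 + 0.35 × 13) = 0.84 × 10.5500 = 8.8620
delay to age 13: R₀ = 0.84 × (0.88 × 13) = 0.84 × 11.4400 = 9.6096
Higher: delay to age 13 (9.6096).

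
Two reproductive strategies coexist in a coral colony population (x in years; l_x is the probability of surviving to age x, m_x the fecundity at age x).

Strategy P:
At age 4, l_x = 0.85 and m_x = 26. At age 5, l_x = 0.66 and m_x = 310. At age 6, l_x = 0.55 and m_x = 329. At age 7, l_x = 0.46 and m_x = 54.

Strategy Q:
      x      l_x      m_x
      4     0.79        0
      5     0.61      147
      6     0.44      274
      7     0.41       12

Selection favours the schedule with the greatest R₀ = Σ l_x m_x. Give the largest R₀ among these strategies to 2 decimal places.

Strategy P: R₀ = 0.85×26 + 0.66×310 + 0.55×329 + 0.46×54 = 432.4900
Strategy Q: R₀ = 0.79×0 + 0.61×147 + 0.44×274 + 0.41×12 = 215.1500
Highest R₀: strategy P with 432.4900.

432.49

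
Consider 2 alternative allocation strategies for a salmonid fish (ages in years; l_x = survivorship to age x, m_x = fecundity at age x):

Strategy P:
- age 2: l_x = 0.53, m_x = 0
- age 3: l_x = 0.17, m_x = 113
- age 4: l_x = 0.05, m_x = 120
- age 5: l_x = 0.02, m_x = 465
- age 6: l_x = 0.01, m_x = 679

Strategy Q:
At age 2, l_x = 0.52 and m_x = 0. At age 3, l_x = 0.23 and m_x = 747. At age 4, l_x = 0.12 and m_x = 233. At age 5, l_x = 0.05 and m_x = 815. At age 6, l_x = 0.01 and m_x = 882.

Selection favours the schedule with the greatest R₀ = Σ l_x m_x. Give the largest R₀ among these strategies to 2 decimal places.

Strategy P: R₀ = 0.53×0 + 0.17×113 + 0.05×120 + 0.02×465 + 0.01×679 = 41.3000
Strategy Q: R₀ = 0.52×0 + 0.23×747 + 0.12×233 + 0.05×815 + 0.01×882 = 249.3400
Highest R₀: strategy Q with 249.3400.

249.34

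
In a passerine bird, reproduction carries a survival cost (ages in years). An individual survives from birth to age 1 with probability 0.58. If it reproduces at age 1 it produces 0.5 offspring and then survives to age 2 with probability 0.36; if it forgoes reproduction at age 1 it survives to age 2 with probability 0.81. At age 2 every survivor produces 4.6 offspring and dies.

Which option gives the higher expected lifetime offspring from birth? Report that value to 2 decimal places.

breed at age 1: R₀ = 0.58 × (0.5 + 0.36 × 4.6) = 0.58 × 2.1560 = 1.2505
delay to age 2: R₀ = 0.58 × (0.81 × 4.6) = 0.58 × 3.7260 = 2.1611
Higher: delay to age 2 (2.1611).

2.16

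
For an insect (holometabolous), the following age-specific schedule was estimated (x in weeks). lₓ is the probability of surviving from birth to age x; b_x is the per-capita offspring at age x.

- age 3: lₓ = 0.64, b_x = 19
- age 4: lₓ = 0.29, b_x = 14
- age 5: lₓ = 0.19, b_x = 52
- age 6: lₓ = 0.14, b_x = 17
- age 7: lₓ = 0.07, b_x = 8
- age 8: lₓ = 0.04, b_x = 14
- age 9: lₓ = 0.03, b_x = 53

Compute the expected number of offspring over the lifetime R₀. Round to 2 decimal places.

R₀ = Σ lₓ b_x:
  age 3: 0.64 × 19 = 12.1600
  age 4: 0.29 × 14 = 4.0600
  age 5: 0.19 × 52 = 9.8800
  age 6: 0.14 × 17 = 2.3800
  age 7: 0.07 × 8 = 0.5600
  age 8: 0.04 × 14 = 0.5600
  age 9: 0.03 × 53 = 1.5900
R₀ = 12.1600 + 4.0600 + 9.8800 + 2.3800 + 0.5600 + 0.5600 + 1.5900 = 31.1900

31.19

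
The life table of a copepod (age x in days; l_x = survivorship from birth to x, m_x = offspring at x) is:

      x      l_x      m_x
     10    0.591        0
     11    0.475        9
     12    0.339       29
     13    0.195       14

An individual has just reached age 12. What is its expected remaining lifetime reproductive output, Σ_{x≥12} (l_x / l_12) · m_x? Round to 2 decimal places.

l_12 = 0.339. Conditional survival from age 12 to x is l_x / l_12.
  x=12: (0.339/0.339) × 29 = 29.0000
  x=13: (0.195/0.339) × 14 = 8.0531
Sum = 29.0000 + 8.0531 = 37.0531

37.05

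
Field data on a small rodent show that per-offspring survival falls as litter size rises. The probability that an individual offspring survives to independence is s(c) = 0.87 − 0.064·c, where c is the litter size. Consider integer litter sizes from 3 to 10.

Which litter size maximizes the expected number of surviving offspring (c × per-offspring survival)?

7

Expected surviving offspring = c × s(c):
  c=3: 3 × 0.678 = 2.034
  c=4: 4 × 0.614 = 2.456
  c=5: 5 × 0.550 = 2.750
  c=6: 6 × 0.486 = 2.916
  c=7: 7 × 0.422 = 2.954
  c=8: 8 × 0.358 = 2.864
  c=9: 9 × 0.294 = 2.646
  c=10: 10 × 0.230 = 2.300
Maximum at c = 7 (2.954 surviving offspring).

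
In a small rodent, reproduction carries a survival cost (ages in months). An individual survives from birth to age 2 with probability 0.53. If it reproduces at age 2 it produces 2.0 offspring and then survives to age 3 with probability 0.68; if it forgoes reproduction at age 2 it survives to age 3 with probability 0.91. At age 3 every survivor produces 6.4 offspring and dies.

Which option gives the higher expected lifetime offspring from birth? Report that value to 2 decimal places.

breed at age 2: R₀ = 0.53 × (2.0 + 0.68 × 6.4) = 0.53 × 6.3520 = 3.3666
delay to age 3: R₀ = 0.53 × (0.91 × 6.4) = 0.53 × 5.8240 = 3.0867
Higher: breed at age 2 (3.3666).

3.37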